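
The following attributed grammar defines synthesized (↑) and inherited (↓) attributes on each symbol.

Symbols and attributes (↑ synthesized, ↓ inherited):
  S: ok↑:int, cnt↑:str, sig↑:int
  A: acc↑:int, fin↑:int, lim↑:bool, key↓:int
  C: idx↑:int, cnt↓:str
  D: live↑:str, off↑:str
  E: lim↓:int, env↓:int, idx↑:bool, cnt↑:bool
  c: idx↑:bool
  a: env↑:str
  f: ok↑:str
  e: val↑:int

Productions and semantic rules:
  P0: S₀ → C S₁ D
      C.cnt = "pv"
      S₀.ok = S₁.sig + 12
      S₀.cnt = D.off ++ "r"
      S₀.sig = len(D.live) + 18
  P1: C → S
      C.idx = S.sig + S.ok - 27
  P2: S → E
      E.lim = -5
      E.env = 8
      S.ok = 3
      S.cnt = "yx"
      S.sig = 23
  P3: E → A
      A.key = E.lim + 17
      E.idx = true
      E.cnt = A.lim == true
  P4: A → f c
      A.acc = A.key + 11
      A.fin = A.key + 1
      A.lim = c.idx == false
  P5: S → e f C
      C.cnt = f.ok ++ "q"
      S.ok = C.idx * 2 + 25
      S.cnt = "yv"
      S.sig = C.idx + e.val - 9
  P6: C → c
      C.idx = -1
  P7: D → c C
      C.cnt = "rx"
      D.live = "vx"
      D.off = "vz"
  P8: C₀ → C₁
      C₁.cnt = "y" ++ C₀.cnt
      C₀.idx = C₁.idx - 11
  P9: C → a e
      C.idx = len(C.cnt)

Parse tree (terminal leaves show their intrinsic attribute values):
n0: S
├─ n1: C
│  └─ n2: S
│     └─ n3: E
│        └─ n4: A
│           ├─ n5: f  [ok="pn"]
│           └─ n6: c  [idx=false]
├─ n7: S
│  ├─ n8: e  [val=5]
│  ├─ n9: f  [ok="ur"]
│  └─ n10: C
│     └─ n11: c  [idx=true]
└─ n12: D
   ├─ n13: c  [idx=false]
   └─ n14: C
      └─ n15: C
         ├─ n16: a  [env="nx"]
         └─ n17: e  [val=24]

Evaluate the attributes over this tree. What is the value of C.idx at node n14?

1. n1.cnt = "pv"  ["pv"]
2. n3.lim = -5  [-5]
3. n3.env = 8  [8]
4. n4.key = 12  [E.lim + 17]
5. n5.ok = "pn"  [terminal]
6. n6.idx = false  [terminal]
7. n4.acc = 23  [A.key + 11]
8. n4.fin = 13  [A.key + 1]
9. n4.lim = true  [c.idx == false]
10. n3.idx = true  [true]
11. n3.cnt = true  [A.lim == true]
12. n2.ok = 3  [3]
13. n2.cnt = "yx"  ["yx"]
14. n2.sig = 23  [23]
15. n1.idx = -1  [S.sig + S.ok - 27]
16. n8.val = 5  [terminal]
17. n9.ok = "ur"  [terminal]
18. n10.cnt = "urq"  [f.ok ++ "q"]
19. n11.idx = true  [terminal]
20. n10.idx = -1  [-1]
21. n7.ok = 23  [C.idx * 2 + 25]
22. n7.cnt = "yv"  ["yv"]
23. n7.sig = -5  [C.idx + e.val - 9]
24. n13.idx = false  [terminal]
25. n14.cnt = "rx"  ["rx"]
26. n15.cnt = "yrx"  ["y" ++ C₀.cnt]
27. n16.env = "nx"  [terminal]
28. n17.val = 24  [terminal]
29. n15.idx = 3  [len(C.cnt)]
30. n14.idx = -8  [C₁.idx - 11]
31. n12.live = "vx"  ["vx"]
32. n12.off = "vz"  ["vz"]
33. n0.ok = 7  [S₁.sig + 12]
34. n0.cnt = "vzr"  [D.off ++ "r"]
35. n0.sig = 20  [len(D.live) + 18]

-8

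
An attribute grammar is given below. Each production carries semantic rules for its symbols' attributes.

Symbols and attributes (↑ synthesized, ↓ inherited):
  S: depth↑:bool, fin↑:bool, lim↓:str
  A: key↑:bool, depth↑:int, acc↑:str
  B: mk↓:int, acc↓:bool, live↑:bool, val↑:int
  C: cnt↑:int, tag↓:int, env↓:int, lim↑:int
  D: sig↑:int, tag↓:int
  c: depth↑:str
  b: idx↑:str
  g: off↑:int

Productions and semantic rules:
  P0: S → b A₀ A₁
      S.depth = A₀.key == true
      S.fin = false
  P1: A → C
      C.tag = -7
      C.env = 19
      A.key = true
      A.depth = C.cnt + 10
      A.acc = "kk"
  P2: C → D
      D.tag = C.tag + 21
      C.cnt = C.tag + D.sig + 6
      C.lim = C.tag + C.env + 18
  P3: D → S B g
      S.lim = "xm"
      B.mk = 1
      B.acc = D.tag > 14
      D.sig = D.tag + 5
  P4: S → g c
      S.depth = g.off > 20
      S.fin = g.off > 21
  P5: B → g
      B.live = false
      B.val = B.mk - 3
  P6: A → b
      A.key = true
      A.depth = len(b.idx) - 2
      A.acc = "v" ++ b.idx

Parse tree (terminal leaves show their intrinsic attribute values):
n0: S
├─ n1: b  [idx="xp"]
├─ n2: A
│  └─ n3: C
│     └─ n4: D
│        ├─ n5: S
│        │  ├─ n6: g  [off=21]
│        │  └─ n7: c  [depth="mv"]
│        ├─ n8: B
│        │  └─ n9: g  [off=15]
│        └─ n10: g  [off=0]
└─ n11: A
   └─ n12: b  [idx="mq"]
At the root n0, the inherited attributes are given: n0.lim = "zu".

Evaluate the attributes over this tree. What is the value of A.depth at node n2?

1. n0.lim = "zu"  [given at root]
2. n1.idx = "xp"  [terminal]
3. n3.tag = -7  [-7]
4. n3.env = 19  [19]
5. n4.tag = 14  [C.tag + 21]
6. n5.lim = "xm"  ["xm"]
7. n6.off = 21  [terminal]
8. n7.depth = "mv"  [terminal]
9. n5.depth = true  [g.off > 20]
10. n5.fin = false  [g.off > 21]
11. n8.mk = 1  [1]
12. n8.acc = false  [D.tag > 14]
13. n9.off = 15  [terminal]
14. n8.live = false  [false]
15. n8.val = -2  [B.mk - 3]
16. n10.off = 0  [terminal]
17. n4.sig = 19  [D.tag + 5]
18. n3.cnt = 18  [C.tag + D.sig + 6]
19. n3.lim = 30  [C.tag + C.env + 18]
20. n2.key = true  [true]
21. n2.depth = 28  [C.cnt + 10]
22. n2.acc = "kk"  ["kk"]
23. n12.idx = "mq"  [terminal]
24. n11.key = true  [true]
25. n11.depth = 0  [len(b.idx) - 2]
26. n11.acc = "vmq"  ["v" ++ b.idx]
27. n0.depth = true  [A₀.key == true]
28. n0.fin = false  [false]

28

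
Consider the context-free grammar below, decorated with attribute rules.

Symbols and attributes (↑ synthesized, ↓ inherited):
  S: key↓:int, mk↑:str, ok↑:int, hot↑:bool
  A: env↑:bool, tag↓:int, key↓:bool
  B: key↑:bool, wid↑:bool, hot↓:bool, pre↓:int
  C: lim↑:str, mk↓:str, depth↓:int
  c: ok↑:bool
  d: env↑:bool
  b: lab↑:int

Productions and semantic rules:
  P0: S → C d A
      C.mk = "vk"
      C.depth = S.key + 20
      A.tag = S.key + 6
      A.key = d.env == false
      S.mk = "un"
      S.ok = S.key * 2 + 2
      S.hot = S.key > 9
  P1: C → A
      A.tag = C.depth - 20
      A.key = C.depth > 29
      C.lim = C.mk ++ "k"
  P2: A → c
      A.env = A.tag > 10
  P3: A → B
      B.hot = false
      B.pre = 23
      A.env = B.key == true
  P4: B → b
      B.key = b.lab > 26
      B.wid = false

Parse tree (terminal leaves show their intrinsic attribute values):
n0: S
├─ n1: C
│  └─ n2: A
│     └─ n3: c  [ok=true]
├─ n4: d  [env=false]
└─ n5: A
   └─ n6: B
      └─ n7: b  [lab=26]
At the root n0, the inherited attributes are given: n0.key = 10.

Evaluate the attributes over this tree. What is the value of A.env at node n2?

1. n0.key = 10  [given at root]
2. n1.mk = "vk"  ["vk"]
3. n1.depth = 30  [S.key + 20]
4. n2.tag = 10  [C.depth - 20]
5. n2.key = true  [C.depth > 29]
6. n3.ok = true  [terminal]
7. n2.env = false  [A.tag > 10]
8. n1.lim = "vkk"  [C.mk ++ "k"]
9. n4.env = false  [terminal]
10. n5.tag = 16  [S.key + 6]
11. n5.key = true  [d.env == false]
12. n6.hot = false  [false]
13. n6.pre = 23  [23]
14. n7.lab = 26  [terminal]
15. n6.key = false  [b.lab > 26]
16. n6.wid = false  [false]
17. n5.env = false  [B.key == true]
18. n0.mk = "un"  ["un"]
19. n0.ok = 22  [S.key * 2 + 2]
20. n0.hot = true  [S.key > 9]

false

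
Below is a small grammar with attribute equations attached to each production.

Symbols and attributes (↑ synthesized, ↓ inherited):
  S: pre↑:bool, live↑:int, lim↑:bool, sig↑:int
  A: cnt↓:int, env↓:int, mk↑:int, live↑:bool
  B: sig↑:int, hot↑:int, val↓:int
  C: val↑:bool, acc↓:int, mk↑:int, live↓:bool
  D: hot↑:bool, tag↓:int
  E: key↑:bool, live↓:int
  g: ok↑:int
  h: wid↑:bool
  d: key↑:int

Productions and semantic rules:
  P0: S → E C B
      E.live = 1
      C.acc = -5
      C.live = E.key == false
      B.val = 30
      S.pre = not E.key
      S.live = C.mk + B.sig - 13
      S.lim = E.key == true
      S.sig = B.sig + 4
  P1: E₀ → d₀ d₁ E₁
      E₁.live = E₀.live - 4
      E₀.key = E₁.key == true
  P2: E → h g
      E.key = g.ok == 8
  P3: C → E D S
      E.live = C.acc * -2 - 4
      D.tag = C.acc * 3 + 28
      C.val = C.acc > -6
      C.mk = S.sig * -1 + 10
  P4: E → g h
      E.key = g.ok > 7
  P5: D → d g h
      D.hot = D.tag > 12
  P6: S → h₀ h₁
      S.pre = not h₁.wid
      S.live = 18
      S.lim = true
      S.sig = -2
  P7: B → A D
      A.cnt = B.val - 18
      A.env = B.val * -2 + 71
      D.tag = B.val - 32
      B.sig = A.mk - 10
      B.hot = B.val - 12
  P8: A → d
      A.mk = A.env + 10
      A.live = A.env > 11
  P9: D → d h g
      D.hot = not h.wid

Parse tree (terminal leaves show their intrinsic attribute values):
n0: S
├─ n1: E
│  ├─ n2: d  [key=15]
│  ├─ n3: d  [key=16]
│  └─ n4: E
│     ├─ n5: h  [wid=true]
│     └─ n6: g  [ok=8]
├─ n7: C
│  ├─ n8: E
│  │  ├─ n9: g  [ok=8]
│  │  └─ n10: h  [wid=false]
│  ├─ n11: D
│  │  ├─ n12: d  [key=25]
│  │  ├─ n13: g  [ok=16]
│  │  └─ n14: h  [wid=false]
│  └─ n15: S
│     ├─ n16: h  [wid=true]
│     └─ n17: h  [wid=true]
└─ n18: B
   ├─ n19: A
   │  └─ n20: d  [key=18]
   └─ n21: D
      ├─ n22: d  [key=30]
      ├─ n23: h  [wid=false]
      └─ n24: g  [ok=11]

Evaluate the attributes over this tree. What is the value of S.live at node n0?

10

1. n1.live = 1  [1]
2. n2.key = 15  [terminal]
3. n3.key = 16  [terminal]
4. n4.live = -3  [E₀.live - 4]
5. n5.wid = true  [terminal]
6. n6.ok = 8  [terminal]
7. n4.key = true  [g.ok == 8]
8. n1.key = true  [E₁.key == true]
9. n7.acc = -5  [-5]
10. n7.live = false  [E.key == false]
11. n8.live = 6  [C.acc * -2 - 4]
12. n9.ok = 8  [terminal]
13. n10.wid = false  [terminal]
14. n8.key = true  [g.ok > 7]
15. n11.tag = 13  [C.acc * 3 + 28]
16. n12.key = 25  [terminal]
17. n13.ok = 16  [terminal]
18. n14.wid = false  [terminal]
19. n11.hot = true  [D.tag > 12]
20. n16.wid = true  [terminal]
21. n17.wid = true  [terminal]
22. n15.pre = false  [not h₁.wid]
23. n15.live = 18  [18]
24. n15.lim = true  [true]
25. n15.sig = -2  [-2]
26. n7.val = true  [C.acc > -6]
27. n7.mk = 12  [S.sig * -1 + 10]
28. n18.val = 30  [30]
29. n19.cnt = 12  [B.val - 18]
30. n19.env = 11  [B.val * -2 + 71]
31. n20.key = 18  [terminal]
32. n19.mk = 21  [A.env + 10]
33. n19.live = false  [A.env > 11]
34. n21.tag = -2  [B.val - 32]
35. n22.key = 30  [terminal]
36. n23.wid = false  [terminal]
37. n24.ok = 11  [terminal]
38. n21.hot = true  [not h.wid]
39. n18.sig = 11  [A.mk - 10]
40. n18.hot = 18  [B.val - 12]
41. n0.pre = false  [not E.key]
42. n0.live = 10  [C.mk + B.sig - 13]
43. n0.lim = true  [E.key == true]
44. n0.sig = 15  [B.sig + 4]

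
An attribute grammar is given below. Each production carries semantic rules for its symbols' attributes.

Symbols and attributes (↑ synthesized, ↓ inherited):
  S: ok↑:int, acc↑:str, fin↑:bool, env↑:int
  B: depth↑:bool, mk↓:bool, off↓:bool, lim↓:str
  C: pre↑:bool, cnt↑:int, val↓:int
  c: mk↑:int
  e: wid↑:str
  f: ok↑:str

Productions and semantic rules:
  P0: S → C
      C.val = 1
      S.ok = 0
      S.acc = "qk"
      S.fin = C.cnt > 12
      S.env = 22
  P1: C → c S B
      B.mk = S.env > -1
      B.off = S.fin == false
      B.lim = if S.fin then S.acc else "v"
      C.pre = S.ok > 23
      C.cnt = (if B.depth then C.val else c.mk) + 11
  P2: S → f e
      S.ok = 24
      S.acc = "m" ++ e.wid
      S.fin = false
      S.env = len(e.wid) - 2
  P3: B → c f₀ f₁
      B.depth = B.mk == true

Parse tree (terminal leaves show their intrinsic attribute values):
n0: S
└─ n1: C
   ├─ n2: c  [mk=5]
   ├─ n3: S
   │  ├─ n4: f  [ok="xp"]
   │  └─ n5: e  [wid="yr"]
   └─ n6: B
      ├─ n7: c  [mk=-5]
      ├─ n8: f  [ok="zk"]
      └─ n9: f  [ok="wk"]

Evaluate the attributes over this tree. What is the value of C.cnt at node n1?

1. n1.val = 1  [1]
2. n2.mk = 5  [terminal]
3. n4.ok = "xp"  [terminal]
4. n5.wid = "yr"  [terminal]
5. n3.ok = 24  [24]
6. n3.acc = "myr"  ["m" ++ e.wid]
7. n3.fin = false  [false]
8. n3.env = 0  [len(e.wid) - 2]
9. n6.mk = true  [S.env > -1]
10. n6.off = true  [S.fin == false]
11. n6.lim = "v"  [if S.fin then S.acc else "v"]
12. n7.mk = -5  [terminal]
13. n8.ok = "zk"  [terminal]
14. n9.ok = "wk"  [terminal]
15. n6.depth = true  [B.mk == true]
16. n1.pre = true  [S.ok > 23]
17. n1.cnt = 12  [(if B.depth then C.val else c.mk) + 11]
18. n0.ok = 0  [0]
19. n0.acc = "qk"  ["qk"]
20. n0.fin = false  [C.cnt > 12]
21. n0.env = 22  [22]

12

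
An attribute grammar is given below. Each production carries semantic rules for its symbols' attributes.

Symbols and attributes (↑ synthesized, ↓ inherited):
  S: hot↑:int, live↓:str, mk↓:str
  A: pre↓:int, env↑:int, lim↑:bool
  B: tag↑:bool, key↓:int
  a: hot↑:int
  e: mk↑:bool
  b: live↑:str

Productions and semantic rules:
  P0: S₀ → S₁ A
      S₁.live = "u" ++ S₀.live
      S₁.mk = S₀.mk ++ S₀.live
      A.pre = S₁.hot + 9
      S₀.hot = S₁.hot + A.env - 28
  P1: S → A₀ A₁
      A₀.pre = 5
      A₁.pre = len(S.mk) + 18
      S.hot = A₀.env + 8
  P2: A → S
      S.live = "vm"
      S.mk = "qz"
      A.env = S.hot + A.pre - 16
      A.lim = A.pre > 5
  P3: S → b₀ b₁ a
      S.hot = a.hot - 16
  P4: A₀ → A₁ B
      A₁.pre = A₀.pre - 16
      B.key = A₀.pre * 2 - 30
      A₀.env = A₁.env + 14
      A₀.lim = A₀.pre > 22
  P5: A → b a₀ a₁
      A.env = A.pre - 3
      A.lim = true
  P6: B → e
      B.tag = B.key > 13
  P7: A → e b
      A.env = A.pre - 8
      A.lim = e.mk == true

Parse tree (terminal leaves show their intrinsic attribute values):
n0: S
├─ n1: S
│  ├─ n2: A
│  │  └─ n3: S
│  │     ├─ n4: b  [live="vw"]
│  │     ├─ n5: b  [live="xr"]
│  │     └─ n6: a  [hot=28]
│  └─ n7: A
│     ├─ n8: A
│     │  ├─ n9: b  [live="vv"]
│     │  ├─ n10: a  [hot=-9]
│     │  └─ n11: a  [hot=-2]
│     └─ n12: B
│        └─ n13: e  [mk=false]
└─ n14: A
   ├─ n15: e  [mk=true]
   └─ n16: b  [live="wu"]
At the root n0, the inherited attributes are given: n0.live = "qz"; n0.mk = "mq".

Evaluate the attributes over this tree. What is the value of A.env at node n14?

10

1. n0.live = "qz"  [given at root]
2. n0.mk = "mq"  [given at root]
3. n1.live = "uqz"  ["u" ++ S₀.live]
4. n1.mk = "mqqz"  [S₀.mk ++ S₀.live]
5. n2.pre = 5  [5]
6. n3.live = "vm"  ["vm"]
7. n3.mk = "qz"  ["qz"]
8. n4.live = "vw"  [terminal]
9. n5.live = "xr"  [terminal]
10. n6.hot = 28  [terminal]
11. n3.hot = 12  [a.hot - 16]
12. n2.env = 1  [S.hot + A.pre - 16]
13. n2.lim = false  [A.pre > 5]
14. n7.pre = 22  [len(S.mk) + 18]
15. n8.pre = 6  [A₀.pre - 16]
16. n9.live = "vv"  [terminal]
17. n10.hot = -9  [terminal]
18. n11.hot = -2  [terminal]
19. n8.env = 3  [A.pre - 3]
20. n8.lim = true  [true]
21. n12.key = 14  [A₀.pre * 2 - 30]
22. n13.mk = false  [terminal]
23. n12.tag = true  [B.key > 13]
24. n7.env = 17  [A₁.env + 14]
25. n7.lim = false  [A₀.pre > 22]
26. n1.hot = 9  [A₀.env + 8]
27. n14.pre = 18  [S₁.hot + 9]
28. n15.mk = true  [terminal]
29. n16.live = "wu"  [terminal]
30. n14.env = 10  [A.pre - 8]
31. n14.lim = true  [e.mk == true]
32. n0.hot = -9  [S₁.hot + A.env - 28]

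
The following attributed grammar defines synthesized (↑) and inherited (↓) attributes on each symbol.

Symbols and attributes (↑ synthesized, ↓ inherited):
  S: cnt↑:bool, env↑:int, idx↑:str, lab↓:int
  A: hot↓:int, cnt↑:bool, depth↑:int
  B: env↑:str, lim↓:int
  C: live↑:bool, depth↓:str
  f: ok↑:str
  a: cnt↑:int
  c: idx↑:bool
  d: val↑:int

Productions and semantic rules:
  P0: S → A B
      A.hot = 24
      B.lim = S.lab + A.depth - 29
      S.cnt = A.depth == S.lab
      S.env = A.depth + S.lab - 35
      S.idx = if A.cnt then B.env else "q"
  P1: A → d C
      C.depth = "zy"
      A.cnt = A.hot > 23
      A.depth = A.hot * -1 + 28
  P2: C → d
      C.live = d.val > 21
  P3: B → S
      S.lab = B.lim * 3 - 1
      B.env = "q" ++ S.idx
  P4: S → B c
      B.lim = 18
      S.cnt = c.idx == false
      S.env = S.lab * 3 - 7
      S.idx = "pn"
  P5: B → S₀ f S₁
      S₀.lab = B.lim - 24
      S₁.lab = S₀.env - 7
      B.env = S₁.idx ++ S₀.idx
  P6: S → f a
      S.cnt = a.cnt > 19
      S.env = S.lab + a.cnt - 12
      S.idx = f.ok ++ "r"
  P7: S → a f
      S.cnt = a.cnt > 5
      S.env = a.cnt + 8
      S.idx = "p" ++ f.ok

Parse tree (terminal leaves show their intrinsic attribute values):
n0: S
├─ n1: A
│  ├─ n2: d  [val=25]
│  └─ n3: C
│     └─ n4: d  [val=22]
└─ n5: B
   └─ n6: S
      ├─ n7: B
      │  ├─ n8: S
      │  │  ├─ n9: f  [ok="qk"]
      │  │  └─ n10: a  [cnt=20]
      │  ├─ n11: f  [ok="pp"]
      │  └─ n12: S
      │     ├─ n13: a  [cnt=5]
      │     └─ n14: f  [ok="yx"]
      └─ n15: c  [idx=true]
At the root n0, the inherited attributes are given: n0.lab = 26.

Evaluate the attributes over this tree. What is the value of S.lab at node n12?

1. n0.lab = 26  [given at root]
2. n1.hot = 24  [24]
3. n2.val = 25  [terminal]
4. n3.depth = "zy"  ["zy"]
5. n4.val = 22  [terminal]
6. n3.live = true  [d.val > 21]
7. n1.cnt = true  [A.hot > 23]
8. n1.depth = 4  [A.hot * -1 + 28]
9. n5.lim = 1  [S.lab + A.depth - 29]
10. n6.lab = 2  [B.lim * 3 - 1]
11. n7.lim = 18  [18]
12. n8.lab = -6  [B.lim - 24]
13. n9.ok = "qk"  [terminal]
14. n10.cnt = 20  [terminal]
15. n8.cnt = true  [a.cnt > 19]
16. n8.env = 2  [S.lab + a.cnt - 12]
17. n8.idx = "qkr"  [f.ok ++ "r"]
18. n11.ok = "pp"  [terminal]
19. n12.lab = -5  [S₀.env - 7]
20. n13.cnt = 5  [terminal]
21. n14.ok = "yx"  [terminal]
22. n12.cnt = false  [a.cnt > 5]
23. n12.env = 13  [a.cnt + 8]
24. n12.idx = "pyx"  ["p" ++ f.ok]
25. n7.env = "pyxqkr"  [S₁.idx ++ S₀.idx]
26. n15.idx = true  [terminal]
27. n6.cnt = false  [c.idx == false]
28. n6.env = -1  [S.lab * 3 - 7]
29. n6.idx = "pn"  ["pn"]
30. n5.env = "qpn"  ["q" ++ S.idx]
31. n0.cnt = false  [A.depth == S.lab]
32. n0.env = -5  [A.depth + S.lab - 35]
33. n0.idx = "qpn"  [if A.cnt then B.env else "q"]

-5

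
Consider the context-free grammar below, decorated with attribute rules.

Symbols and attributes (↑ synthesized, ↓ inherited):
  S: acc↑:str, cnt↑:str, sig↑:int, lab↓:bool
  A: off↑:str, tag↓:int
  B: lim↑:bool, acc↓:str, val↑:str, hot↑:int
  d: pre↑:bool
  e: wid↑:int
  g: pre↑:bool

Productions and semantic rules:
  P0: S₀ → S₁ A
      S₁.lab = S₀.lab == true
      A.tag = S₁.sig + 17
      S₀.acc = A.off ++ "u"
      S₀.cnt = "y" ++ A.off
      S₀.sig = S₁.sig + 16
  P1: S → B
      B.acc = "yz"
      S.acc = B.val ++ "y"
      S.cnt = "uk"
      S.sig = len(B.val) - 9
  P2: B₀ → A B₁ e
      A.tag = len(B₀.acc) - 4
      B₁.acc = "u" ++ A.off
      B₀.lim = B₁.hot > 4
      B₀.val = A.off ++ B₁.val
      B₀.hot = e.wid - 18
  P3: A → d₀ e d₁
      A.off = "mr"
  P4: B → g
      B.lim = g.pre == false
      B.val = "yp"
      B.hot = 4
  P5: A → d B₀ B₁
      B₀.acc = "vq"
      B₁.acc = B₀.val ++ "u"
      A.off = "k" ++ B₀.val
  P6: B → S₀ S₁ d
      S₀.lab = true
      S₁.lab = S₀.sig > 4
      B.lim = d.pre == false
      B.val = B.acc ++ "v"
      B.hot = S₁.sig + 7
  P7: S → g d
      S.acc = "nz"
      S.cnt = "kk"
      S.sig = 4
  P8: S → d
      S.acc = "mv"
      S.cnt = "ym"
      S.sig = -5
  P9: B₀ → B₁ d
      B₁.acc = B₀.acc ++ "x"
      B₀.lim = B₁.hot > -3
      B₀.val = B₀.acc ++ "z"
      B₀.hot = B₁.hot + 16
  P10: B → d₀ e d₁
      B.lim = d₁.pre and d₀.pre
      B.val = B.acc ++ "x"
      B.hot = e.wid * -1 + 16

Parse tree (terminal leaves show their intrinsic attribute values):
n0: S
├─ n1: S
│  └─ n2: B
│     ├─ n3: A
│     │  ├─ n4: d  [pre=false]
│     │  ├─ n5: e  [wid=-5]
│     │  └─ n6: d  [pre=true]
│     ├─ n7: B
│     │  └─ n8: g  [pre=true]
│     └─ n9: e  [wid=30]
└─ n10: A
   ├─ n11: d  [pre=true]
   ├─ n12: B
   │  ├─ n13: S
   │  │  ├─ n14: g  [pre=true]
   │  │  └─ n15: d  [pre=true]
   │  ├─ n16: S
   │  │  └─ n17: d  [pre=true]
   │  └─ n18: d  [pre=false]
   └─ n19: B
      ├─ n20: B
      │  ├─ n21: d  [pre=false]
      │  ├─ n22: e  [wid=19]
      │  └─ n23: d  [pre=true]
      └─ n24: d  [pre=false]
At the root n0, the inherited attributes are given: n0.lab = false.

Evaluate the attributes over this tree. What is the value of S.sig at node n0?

1. n0.lab = false  [given at root]
2. n1.lab = false  [S₀.lab == true]
3. n2.acc = "yz"  ["yz"]
4. n3.tag = -2  [len(B₀.acc) - 4]
5. n4.pre = false  [terminal]
6. n5.wid = -5  [terminal]
7. n6.pre = true  [terminal]
8. n3.off = "mr"  ["mr"]
9. n7.acc = "umr"  ["u" ++ A.off]
10. n8.pre = true  [terminal]
11. n7.lim = false  [g.pre == false]
12. n7.val = "yp"  ["yp"]
13. n7.hot = 4  [4]
14. n9.wid = 30  [terminal]
15. n2.lim = false  [B₁.hot > 4]
16. n2.val = "mryp"  [A.off ++ B₁.val]
17. n2.hot = 12  [e.wid - 18]
18. n1.acc = "mrypy"  [B.val ++ "y"]
19. n1.cnt = "uk"  ["uk"]
20. n1.sig = -5  [len(B.val) - 9]
21. n10.tag = 12  [S₁.sig + 17]
22. n11.pre = true  [terminal]
23. n12.acc = "vq"  ["vq"]
24. n13.lab = true  [true]
25. n14.pre = true  [terminal]
26. n15.pre = true  [terminal]
27. n13.acc = "nz"  ["nz"]
28. n13.cnt = "kk"  ["kk"]
29. n13.sig = 4  [4]
30. n16.lab = false  [S₀.sig > 4]
31. n17.pre = true  [terminal]
32. n16.acc = "mv"  ["mv"]
33. n16.cnt = "ym"  ["ym"]
34. n16.sig = -5  [-5]
35. n18.pre = false  [terminal]
36. n12.lim = true  [d.pre == false]
37. n12.val = "vqv"  [B.acc ++ "v"]
38. n12.hot = 2  [S₁.sig + 7]
39. n19.acc = "vqvu"  [B₀.val ++ "u"]
40. n20.acc = "vqvux"  [B₀.acc ++ "x"]
41. n21.pre = false  [terminal]
42. n22.wid = 19  [terminal]
43. n23.pre = true  [terminal]
44. n20.lim = false  [d₁.pre and d₀.pre]
45. n20.val = "vqvuxx"  [B.acc ++ "x"]
46. n20.hot = -3  [e.wid * -1 + 16]
47. n24.pre = false  [terminal]
48. n19.lim = false  [B₁.hot > -3]
49. n19.val = "vqvuz"  [B₀.acc ++ "z"]
50. n19.hot = 13  [B₁.hot + 16]
51. n10.off = "kvqv"  ["k" ++ B₀.val]
52. n0.acc = "kvqvu"  [A.off ++ "u"]
53. n0.cnt = "ykvqv"  ["y" ++ A.off]
54. n0.sig = 11  [S₁.sig + 16]

11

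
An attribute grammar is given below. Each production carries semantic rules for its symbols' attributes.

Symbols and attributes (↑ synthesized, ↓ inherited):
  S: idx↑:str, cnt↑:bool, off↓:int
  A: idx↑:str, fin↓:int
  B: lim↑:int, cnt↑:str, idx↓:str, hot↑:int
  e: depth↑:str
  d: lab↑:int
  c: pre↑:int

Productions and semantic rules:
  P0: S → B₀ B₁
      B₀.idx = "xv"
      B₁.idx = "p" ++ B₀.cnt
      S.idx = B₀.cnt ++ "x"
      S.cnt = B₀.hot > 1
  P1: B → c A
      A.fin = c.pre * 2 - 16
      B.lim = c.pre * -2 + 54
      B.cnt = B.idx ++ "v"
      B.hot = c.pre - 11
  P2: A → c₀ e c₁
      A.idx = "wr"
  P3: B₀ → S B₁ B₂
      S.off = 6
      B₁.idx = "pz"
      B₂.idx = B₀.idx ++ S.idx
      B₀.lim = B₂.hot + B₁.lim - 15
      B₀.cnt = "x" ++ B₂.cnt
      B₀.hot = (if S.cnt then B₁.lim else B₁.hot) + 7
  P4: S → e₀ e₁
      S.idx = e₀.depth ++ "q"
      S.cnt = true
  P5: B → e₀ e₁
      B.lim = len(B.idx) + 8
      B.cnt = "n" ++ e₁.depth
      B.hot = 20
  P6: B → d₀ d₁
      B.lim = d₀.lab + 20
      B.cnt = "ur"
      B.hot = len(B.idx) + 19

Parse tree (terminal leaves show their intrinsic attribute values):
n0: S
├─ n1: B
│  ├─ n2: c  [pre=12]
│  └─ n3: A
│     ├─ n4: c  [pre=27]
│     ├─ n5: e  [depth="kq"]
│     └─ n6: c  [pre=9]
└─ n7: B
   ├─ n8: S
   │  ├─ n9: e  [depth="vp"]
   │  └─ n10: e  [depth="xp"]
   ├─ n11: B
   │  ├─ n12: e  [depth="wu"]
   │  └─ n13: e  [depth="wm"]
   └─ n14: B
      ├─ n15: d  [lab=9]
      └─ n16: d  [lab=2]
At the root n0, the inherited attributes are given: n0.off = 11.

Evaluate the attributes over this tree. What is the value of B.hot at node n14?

26

1. n0.off = 11  [given at root]
2. n1.idx = "xv"  ["xv"]
3. n2.pre = 12  [terminal]
4. n3.fin = 8  [c.pre * 2 - 16]
5. n4.pre = 27  [terminal]
6. n5.depth = "kq"  [terminal]
7. n6.pre = 9  [terminal]
8. n3.idx = "wr"  ["wr"]
9. n1.lim = 30  [c.pre * -2 + 54]
10. n1.cnt = "xvv"  [B.idx ++ "v"]
11. n1.hot = 1  [c.pre - 11]
12. n7.idx = "pxvv"  ["p" ++ B₀.cnt]
13. n8.off = 6  [6]
14. n9.depth = "vp"  [terminal]
15. n10.depth = "xp"  [terminal]
16. n8.idx = "vpq"  [e₀.depth ++ "q"]
17. n8.cnt = true  [true]
18. n11.idx = "pz"  ["pz"]
19. n12.depth = "wu"  [terminal]
20. n13.depth = "wm"  [terminal]
21. n11.lim = 10  [len(B.idx) + 8]
22. n11.cnt = "nwm"  ["n" ++ e₁.depth]
23. n11.hot = 20  [20]
24. n14.idx = "pxvvvpq"  [B₀.idx ++ S.idx]
25. n15.lab = 9  [terminal]
26. n16.lab = 2  [terminal]
27. n14.lim = 29  [d₀.lab + 20]
28. n14.cnt = "ur"  ["ur"]
29. n14.hot = 26  [len(B.idx) + 19]
30. n7.lim = 21  [B₂.hot + B₁.lim - 15]
31. n7.cnt = "xur"  ["x" ++ B₂.cnt]
32. n7.hot = 17  [(if S.cnt then B₁.lim else B₁.hot) + 7]
33. n0.idx = "xvvx"  [B₀.cnt ++ "x"]
34. n0.cnt = false  [B₀.hot > 1]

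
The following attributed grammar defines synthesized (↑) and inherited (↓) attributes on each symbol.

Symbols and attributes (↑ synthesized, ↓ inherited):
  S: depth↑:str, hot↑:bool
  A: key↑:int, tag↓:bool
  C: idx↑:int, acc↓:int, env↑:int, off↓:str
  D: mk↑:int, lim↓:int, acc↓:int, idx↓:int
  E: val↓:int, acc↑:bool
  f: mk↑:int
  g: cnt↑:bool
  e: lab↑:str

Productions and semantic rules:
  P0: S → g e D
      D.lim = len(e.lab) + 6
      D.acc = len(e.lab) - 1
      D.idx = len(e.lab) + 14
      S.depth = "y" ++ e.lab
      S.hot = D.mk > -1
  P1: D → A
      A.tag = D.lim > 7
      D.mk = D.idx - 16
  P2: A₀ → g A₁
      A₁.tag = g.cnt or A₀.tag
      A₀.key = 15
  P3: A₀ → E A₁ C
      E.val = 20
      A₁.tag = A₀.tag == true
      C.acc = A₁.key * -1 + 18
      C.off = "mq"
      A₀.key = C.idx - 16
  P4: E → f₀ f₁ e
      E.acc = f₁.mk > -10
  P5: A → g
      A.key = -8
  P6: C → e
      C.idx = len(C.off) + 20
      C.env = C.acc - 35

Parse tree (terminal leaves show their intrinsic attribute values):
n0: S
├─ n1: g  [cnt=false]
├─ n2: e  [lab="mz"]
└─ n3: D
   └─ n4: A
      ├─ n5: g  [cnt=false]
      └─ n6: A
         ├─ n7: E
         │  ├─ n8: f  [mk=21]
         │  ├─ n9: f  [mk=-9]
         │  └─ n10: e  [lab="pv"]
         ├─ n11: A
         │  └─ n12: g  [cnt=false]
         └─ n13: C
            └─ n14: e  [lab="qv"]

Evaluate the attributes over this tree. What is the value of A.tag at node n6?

true

1. n1.cnt = false  [terminal]
2. n2.lab = "mz"  [terminal]
3. n3.lim = 8  [len(e.lab) + 6]
4. n3.acc = 1  [len(e.lab) - 1]
5. n3.idx = 16  [len(e.lab) + 14]
6. n4.tag = true  [D.lim > 7]
7. n5.cnt = false  [terminal]
8. n6.tag = true  [g.cnt or A₀.tag]
9. n7.val = 20  [20]
10. n8.mk = 21  [terminal]
11. n9.mk = -9  [terminal]
12. n10.lab = "pv"  [terminal]
13. n7.acc = true  [f₁.mk > -10]
14. n11.tag = true  [A₀.tag == true]
15. n12.cnt = false  [terminal]
16. n11.key = -8  [-8]
17. n13.acc = 26  [A₁.key * -1 + 18]
18. n13.off = "mq"  ["mq"]
19. n14.lab = "qv"  [terminal]
20. n13.idx = 22  [len(C.off) + 20]
21. n13.env = -9  [C.acc - 35]
22. n6.key = 6  [C.idx - 16]
23. n4.key = 15  [15]
24. n3.mk = 0  [D.idx - 16]
25. n0.depth = "ymz"  ["y" ++ e.lab]
26. n0.hot = true  [D.mk > -1]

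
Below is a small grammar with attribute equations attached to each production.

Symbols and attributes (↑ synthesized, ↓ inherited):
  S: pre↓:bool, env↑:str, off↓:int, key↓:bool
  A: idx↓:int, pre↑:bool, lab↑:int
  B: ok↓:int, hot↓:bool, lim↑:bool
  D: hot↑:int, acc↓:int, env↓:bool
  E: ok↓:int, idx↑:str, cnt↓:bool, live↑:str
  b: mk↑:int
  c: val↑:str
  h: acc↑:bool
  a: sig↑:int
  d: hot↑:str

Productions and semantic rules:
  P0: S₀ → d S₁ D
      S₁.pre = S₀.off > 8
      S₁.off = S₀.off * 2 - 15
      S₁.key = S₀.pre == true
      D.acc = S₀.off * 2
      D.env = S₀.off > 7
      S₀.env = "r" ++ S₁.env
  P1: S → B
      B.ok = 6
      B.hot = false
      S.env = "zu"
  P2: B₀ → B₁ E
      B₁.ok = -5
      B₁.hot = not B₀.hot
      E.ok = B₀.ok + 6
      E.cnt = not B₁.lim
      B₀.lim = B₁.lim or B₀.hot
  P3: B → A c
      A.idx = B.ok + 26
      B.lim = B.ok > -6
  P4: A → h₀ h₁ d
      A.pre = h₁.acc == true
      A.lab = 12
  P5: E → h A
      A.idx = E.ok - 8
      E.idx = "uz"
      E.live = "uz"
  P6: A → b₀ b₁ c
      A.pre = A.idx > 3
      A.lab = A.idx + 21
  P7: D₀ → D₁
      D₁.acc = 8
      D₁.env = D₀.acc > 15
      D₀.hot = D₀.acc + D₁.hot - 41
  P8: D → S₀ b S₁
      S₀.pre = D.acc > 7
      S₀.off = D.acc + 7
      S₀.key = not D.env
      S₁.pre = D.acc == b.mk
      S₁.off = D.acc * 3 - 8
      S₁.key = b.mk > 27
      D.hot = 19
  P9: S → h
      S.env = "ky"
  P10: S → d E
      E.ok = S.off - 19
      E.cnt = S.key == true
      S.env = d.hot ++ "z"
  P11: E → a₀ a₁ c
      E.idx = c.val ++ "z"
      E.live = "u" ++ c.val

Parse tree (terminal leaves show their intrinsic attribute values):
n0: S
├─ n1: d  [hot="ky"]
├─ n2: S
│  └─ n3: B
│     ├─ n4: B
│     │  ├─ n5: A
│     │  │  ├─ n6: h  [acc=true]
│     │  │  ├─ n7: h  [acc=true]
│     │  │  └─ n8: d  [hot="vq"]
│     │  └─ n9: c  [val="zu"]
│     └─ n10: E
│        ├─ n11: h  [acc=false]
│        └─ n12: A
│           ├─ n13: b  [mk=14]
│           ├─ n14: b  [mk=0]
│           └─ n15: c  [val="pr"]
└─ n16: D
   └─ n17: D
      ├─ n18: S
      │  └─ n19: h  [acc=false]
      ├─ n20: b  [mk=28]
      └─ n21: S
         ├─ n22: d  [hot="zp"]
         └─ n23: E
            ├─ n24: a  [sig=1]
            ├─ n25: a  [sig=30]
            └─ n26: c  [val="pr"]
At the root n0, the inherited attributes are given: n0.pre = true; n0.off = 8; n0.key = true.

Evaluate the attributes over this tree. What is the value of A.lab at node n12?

25

1. n0.pre = true  [given at root]
2. n0.off = 8  [given at root]
3. n0.key = true  [given at root]
4. n1.hot = "ky"  [terminal]
5. n2.pre = false  [S₀.off > 8]
6. n2.off = 1  [S₀.off * 2 - 15]
7. n2.key = true  [S₀.pre == true]
8. n3.ok = 6  [6]
9. n3.hot = false  [false]
10. n4.ok = -5  [-5]
11. n4.hot = true  [not B₀.hot]
12. n5.idx = 21  [B.ok + 26]
13. n6.acc = true  [terminal]
14. n7.acc = true  [terminal]
15. n8.hot = "vq"  [terminal]
16. n5.pre = true  [h₁.acc == true]
17. n5.lab = 12  [12]
18. n9.val = "zu"  [terminal]
19. n4.lim = true  [B.ok > -6]
20. n10.ok = 12  [B₀.ok + 6]
21. n10.cnt = false  [not B₁.lim]
22. n11.acc = false  [terminal]
23. n12.idx = 4  [E.ok - 8]
24. n13.mk = 14  [terminal]
25. n14.mk = 0  [terminal]
26. n15.val = "pr"  [terminal]
27. n12.pre = true  [A.idx > 3]
28. n12.lab = 25  [A.idx + 21]
29. n10.idx = "uz"  ["uz"]
30. n10.live = "uz"  ["uz"]
31. n3.lim = true  [B₁.lim or B₀.hot]
32. n2.env = "zu"  ["zu"]
33. n16.acc = 16  [S₀.off * 2]
34. n16.env = true  [S₀.off > 7]
35. n17.acc = 8  [8]
36. n17.env = true  [D₀.acc > 15]
37. n18.pre = true  [D.acc > 7]
38. n18.off = 15  [D.acc + 7]
39. n18.key = false  [not D.env]
40. n19.acc = false  [terminal]
41. n18.env = "ky"  ["ky"]
42. n20.mk = 28  [terminal]
43. n21.pre = false  [D.acc == b.mk]
44. n21.off = 16  [D.acc * 3 - 8]
45. n21.key = true  [b.mk > 27]
46. n22.hot = "zp"  [terminal]
47. n23.ok = -3  [S.off - 19]
48. n23.cnt = true  [S.key == true]
49. n24.sig = 1  [terminal]
50. n25.sig = 30  [terminal]
51. n26.val = "pr"  [terminal]
52. n23.idx = "prz"  [c.val ++ "z"]
53. n23.live = "upr"  ["u" ++ c.val]
54. n21.env = "zpz"  [d.hot ++ "z"]
55. n17.hot = 19  [19]
56. n16.hot = -6  [D₀.acc + D₁.hot - 41]
57. n0.env = "rzu"  ["r" ++ S₁.env]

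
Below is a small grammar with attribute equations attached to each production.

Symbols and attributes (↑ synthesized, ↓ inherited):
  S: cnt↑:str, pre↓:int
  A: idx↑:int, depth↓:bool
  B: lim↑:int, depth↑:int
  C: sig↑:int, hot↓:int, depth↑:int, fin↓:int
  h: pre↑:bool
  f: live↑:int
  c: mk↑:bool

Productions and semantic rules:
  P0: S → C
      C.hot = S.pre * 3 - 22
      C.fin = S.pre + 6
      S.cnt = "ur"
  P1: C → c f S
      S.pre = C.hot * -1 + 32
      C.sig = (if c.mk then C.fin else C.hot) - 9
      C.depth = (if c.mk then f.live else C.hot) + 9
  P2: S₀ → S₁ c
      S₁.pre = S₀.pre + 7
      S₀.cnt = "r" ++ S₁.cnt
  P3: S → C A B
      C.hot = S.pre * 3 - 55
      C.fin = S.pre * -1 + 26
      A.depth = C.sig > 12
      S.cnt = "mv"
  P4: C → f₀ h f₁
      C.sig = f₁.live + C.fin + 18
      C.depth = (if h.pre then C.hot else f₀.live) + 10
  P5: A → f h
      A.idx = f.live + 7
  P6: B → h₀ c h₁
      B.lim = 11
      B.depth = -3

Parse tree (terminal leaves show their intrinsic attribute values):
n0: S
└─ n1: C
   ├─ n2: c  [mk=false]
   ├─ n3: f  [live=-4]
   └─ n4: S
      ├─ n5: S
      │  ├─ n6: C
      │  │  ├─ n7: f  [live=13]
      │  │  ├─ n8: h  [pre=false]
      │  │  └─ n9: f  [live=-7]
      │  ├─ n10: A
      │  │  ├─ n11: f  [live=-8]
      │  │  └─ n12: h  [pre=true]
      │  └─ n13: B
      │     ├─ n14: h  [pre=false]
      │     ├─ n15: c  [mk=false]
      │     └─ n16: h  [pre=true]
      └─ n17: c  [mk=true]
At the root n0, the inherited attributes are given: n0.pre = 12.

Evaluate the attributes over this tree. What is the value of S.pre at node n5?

25

1. n0.pre = 12  [given at root]
2. n1.hot = 14  [S.pre * 3 - 22]
3. n1.fin = 18  [S.pre + 6]
4. n2.mk = false  [terminal]
5. n3.live = -4  [terminal]
6. n4.pre = 18  [C.hot * -1 + 32]
7. n5.pre = 25  [S₀.pre + 7]
8. n6.hot = 20  [S.pre * 3 - 55]
9. n6.fin = 1  [S.pre * -1 + 26]
10. n7.live = 13  [terminal]
11. n8.pre = false  [terminal]
12. n9.live = -7  [terminal]
13. n6.sig = 12  [f₁.live + C.fin + 18]
14. n6.depth = 23  [(if h.pre then C.hot else f₀.live) + 10]
15. n10.depth = false  [C.sig > 12]
16. n11.live = -8  [terminal]
17. n12.pre = true  [terminal]
18. n10.idx = -1  [f.live + 7]
19. n14.pre = false  [terminal]
20. n15.mk = false  [terminal]
21. n16.pre = true  [terminal]
22. n13.lim = 11  [11]
23. n13.depth = -3  [-3]
24. n5.cnt = "mv"  ["mv"]
25. n17.mk = true  [terminal]
26. n4.cnt = "rmv"  ["r" ++ S₁.cnt]
27. n1.sig = 5  [(if c.mk then C.fin else C.hot) - 9]
28. n1.depth = 23  [(if c.mk then f.live else C.hot) + 9]
29. n0.cnt = "ur"  ["ur"]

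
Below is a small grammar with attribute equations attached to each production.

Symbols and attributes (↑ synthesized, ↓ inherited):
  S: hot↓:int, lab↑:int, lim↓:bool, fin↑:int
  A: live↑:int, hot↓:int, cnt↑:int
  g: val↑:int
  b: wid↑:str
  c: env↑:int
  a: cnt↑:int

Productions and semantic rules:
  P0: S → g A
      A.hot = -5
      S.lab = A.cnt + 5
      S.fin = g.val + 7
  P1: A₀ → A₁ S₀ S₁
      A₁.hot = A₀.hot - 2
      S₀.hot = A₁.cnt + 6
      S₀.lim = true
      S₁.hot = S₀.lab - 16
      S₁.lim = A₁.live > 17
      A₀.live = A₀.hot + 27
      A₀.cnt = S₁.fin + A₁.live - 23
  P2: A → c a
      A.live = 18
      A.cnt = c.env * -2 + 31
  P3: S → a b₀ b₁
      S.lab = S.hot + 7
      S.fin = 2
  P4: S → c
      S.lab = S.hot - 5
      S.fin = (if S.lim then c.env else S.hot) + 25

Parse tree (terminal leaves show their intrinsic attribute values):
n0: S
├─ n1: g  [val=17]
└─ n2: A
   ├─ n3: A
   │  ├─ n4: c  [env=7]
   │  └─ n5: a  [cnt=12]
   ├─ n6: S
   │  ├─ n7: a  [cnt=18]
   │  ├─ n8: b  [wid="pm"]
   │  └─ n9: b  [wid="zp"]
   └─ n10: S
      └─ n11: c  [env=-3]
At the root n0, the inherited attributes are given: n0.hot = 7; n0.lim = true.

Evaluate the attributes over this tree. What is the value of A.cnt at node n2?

17

1. n0.hot = 7  [given at root]
2. n0.lim = true  [given at root]
3. n1.val = 17  [terminal]
4. n2.hot = -5  [-5]
5. n3.hot = -7  [A₀.hot - 2]
6. n4.env = 7  [terminal]
7. n5.cnt = 12  [terminal]
8. n3.live = 18  [18]
9. n3.cnt = 17  [c.env * -2 + 31]
10. n6.hot = 23  [A₁.cnt + 6]
11. n6.lim = true  [true]
12. n7.cnt = 18  [terminal]
13. n8.wid = "pm"  [terminal]
14. n9.wid = "zp"  [terminal]
15. n6.lab = 30  [S.hot + 7]
16. n6.fin = 2  [2]
17. n10.hot = 14  [S₀.lab - 16]
18. n10.lim = true  [A₁.live > 17]
19. n11.env = -3  [terminal]
20. n10.lab = 9  [S.hot - 5]
21. n10.fin = 22  [(if S.lim then c.env else S.hot) + 25]
22. n2.live = 22  [A₀.hot + 27]
23. n2.cnt = 17  [S₁.fin + A₁.live - 23]
24. n0.lab = 22  [A.cnt + 5]
25. n0.fin = 24  [g.val + 7]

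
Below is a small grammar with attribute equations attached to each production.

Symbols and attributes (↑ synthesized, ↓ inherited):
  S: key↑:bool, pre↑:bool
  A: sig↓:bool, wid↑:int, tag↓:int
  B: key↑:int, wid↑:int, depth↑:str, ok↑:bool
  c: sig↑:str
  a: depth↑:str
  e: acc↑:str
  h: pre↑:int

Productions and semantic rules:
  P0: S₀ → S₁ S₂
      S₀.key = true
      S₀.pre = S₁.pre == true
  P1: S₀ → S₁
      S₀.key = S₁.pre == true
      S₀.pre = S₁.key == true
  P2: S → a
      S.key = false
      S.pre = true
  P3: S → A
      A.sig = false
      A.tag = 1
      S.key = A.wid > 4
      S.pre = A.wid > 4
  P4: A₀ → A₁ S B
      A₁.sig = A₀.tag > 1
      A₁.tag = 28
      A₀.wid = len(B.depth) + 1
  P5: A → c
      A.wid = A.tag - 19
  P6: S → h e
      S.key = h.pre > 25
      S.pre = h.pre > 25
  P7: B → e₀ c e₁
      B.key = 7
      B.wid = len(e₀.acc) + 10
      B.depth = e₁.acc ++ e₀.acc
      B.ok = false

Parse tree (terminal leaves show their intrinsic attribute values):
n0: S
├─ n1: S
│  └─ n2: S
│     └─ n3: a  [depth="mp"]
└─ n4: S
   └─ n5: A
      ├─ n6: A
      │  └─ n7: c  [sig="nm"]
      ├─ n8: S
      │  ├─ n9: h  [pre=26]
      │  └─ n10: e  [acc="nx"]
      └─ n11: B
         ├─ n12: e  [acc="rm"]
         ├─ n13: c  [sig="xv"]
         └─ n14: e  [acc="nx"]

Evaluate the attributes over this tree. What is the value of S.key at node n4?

1. n3.depth = "mp"  [terminal]
2. n2.key = false  [false]
3. n2.pre = true  [true]
4. n1.key = true  [S₁.pre == true]
5. n1.pre = false  [S₁.key == true]
6. n5.sig = false  [false]
7. n5.tag = 1  [1]
8. n6.sig = false  [A₀.tag > 1]
9. n6.tag = 28  [28]
10. n7.sig = "nm"  [terminal]
11. n6.wid = 9  [A.tag - 19]
12. n9.pre = 26  [terminal]
13. n10.acc = "nx"  [terminal]
14. n8.key = true  [h.pre > 25]
15. n8.pre = true  [h.pre > 25]
16. n12.acc = "rm"  [terminal]
17. n13.sig = "xv"  [terminal]
18. n14.acc = "nx"  [terminal]
19. n11.key = 7  [7]
20. n11.wid = 12  [len(e₀.acc) + 10]
21. n11.depth = "nxrm"  [e₁.acc ++ e₀.acc]
22. n11.ok = false  [false]
23. n5.wid = 5  [len(B.depth) + 1]
24. n4.key = true  [A.wid > 4]
25. n4.pre = true  [A.wid > 4]
26. n0.key = true  [true]
27. n0.pre = false  [S₁.pre == true]

true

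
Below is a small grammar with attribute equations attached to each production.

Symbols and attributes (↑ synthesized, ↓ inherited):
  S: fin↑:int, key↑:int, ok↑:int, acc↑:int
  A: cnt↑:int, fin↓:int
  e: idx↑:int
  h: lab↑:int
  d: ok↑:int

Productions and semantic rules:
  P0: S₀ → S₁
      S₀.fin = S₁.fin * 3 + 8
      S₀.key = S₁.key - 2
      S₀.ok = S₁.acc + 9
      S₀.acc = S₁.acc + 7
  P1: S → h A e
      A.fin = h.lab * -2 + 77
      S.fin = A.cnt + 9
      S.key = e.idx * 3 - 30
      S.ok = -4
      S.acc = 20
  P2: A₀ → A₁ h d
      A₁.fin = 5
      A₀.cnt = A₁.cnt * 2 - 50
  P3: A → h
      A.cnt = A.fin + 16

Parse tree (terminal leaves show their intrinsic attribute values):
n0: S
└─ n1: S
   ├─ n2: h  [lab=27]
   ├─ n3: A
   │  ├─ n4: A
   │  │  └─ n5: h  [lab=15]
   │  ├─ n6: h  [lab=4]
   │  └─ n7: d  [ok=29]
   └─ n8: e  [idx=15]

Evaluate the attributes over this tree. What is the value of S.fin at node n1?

1. n2.lab = 27  [terminal]
2. n3.fin = 23  [h.lab * -2 + 77]
3. n4.fin = 5  [5]
4. n5.lab = 15  [terminal]
5. n4.cnt = 21  [A.fin + 16]
6. n6.lab = 4  [terminal]
7. n7.ok = 29  [terminal]
8. n3.cnt = -8  [A₁.cnt * 2 - 50]
9. n8.idx = 15  [terminal]
10. n1.fin = 1  [A.cnt + 9]
11. n1.key = 15  [e.idx * 3 - 30]
12. n1.ok = -4  [-4]
13. n1.acc = 20  [20]
14. n0.fin = 11  [S₁.fin * 3 + 8]
15. n0.key = 13  [S₁.key - 2]
16. n0.ok = 29  [S₁.acc + 9]
17. n0.acc = 27  [S₁.acc + 7]

1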